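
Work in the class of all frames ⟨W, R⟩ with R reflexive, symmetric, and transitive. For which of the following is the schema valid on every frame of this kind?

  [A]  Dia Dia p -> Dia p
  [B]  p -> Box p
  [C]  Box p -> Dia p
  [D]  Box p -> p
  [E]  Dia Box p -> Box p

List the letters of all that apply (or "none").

A, C, D, E

A relation that is reflexive, symmetric, and transitive is also euclidean and serial.
(A) Dia Dia p -> Dia p is the dual of axiom 4; it is valid on a frame exactly when R is transitive. Every such R is transitive, so valid.
(B) p -> Box p is equivalent to ◇p→p; it holds exactly when R ⊆ identity. Such an R need not be a subset of the identity — not valid.
(C) Box p -> Dia p (axiom D) characterises the serial frames. Every such R is serial — valid.
(D) axiom T: valid iff R is reflexive. Every such R is reflexive — valid.
(E) Dia Box p -> Box p is the dual of axiom 5, which corresponds to the euclidean property. Every such R is euclidean — valid.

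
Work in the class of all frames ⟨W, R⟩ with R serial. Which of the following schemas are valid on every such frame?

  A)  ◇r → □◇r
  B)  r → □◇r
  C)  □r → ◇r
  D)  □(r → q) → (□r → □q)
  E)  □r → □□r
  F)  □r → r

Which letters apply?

C, D

(A) ◇r → □◇r is axiom 5, which corresponds to the euclidean property. Such an R need not be euclidean — not valid.
(B) axiom B: valid iff R is symmetric. Such an R need not be symmetric — not valid.
(C) □r → ◇r is axiom D; it is valid on a frame exactly when R is serial. Every such R is serial, so valid.
(D) □(r → q) → (□r → □q) is axiom K, valid on every Kripke frame — valid.
(E) □r → □□r (axiom 4) characterises the transitive frames. Such an R need not be transitive — not valid.
(F) axiom T: valid iff R is reflexive. Such an R need not be reflexive — not valid.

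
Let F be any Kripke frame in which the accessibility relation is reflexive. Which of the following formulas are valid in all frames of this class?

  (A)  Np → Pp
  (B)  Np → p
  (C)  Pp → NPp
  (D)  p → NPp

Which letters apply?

A, B

A reflexive relation is serial.
(A) Np → Pp is axiom D, which corresponds to seriality. Every such R is serial — valid.
(B) Np → p (axiom T) characterises the reflexive frames. Every such R is reflexive — valid.
(C) Pp → NPp (axiom 5) characterises the euclidean frames. Such an R need not be euclidean — not valid.
(D) axiom B: valid iff R is symmetric. Such an R need not be symmetric — not valid.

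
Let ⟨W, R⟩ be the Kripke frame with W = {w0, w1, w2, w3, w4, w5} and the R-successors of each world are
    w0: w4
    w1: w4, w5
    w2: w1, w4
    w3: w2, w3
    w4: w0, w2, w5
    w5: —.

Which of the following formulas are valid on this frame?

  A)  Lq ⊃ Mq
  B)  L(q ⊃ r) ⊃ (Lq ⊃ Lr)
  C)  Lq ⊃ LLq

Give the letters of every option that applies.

B

R is not transitive: w0 R w4 and w4 R w0 but not w0 R w0.
R is not serial: w5 has no R-successor.
(A) Lq ⊃ Mq (axiom D) characterises the serial frames. R is not serial — not valid.
(B) L(q ⊃ r) ⊃ (Lq ⊃ Lr) is axiom K, valid on every Kripke frame — valid.
(C) Lq ⊃ LLq is axiom 4; it is valid on a frame exactly when R is transitive. R is not transitive, so not valid.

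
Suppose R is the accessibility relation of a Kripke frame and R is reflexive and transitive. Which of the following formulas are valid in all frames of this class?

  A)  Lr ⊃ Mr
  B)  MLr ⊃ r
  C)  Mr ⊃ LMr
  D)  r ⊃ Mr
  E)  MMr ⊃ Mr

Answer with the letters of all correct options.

A, D, E

Reflexive relations are serial.
(A) Lr ⊃ Mr is axiom D, which corresponds to seriality. Every such R is serial — valid.
(B) MLr ⊃ r (the dual of axiom B) characterises the symmetric frames. Such an R need not be symmetric — not valid.
(C) Mr ⊃ LMr is axiom 5, which corresponds to the euclidean property. Such an R need not be euclidean — not valid.
(D) r ⊃ Mr is the dual of axiom T; it is valid on a frame exactly when R is reflexive. Every such R is reflexive, so valid.
(E) the dual of axiom 4: valid iff R is transitive. Every such R is transitive — valid.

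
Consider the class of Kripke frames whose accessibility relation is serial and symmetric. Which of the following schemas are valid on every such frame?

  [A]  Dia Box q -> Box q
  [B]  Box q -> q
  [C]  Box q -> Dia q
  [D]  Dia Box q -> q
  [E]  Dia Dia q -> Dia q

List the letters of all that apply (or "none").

(A) Dia Box q -> Box q (the dual of axiom 5) characterises the euclidean frames. Such an R need not be euclidean — not valid.
(B) axiom T: valid iff R is reflexive. Such an R need not be reflexive — not valid.
(C) axiom D: valid iff R is serial. Every such R is serial — valid.
(D) the dual of axiom B: valid iff R is symmetric. Every such R is symmetric — valid.
(E) the dual of axiom 4: valid iff R is transitive. Such an R need not be transitive — not valid.

C, D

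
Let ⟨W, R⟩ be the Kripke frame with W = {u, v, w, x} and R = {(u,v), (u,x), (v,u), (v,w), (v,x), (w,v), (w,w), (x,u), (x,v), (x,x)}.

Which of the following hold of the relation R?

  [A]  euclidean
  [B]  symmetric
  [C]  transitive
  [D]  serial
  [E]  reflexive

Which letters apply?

(A) not euclidean: v R u and v R w but not u R w.
(B) symmetric: every R-edge is matched by its reverse.
(C) not transitive: u R v and v R u but not u R u.
(D) serial: every world has an R-successor.
(E) not reflexive: not u R u.

B, D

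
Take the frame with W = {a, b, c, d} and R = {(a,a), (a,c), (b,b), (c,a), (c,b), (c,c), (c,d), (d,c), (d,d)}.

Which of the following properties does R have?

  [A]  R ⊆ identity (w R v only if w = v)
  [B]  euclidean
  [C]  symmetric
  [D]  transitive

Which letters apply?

(A) not ⊆ identity: a R c with a ≠ c.
(B) not euclidean: c R a and c R b but not a R b.
(C) not symmetric: c R b but not b R c.
(D) not transitive: a R c and c R b but not a R b.

none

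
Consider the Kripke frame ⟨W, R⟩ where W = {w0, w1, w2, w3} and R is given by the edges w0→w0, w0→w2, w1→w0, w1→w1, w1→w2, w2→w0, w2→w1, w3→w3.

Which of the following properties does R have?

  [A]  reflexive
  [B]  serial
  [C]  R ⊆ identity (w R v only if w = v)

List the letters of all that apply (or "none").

B

(A) not reflexive: not w2 R w2.
(B) serial: every world has an R-successor.
(C) not ⊆ identity: w0 R w2 with w0 ≠ w2.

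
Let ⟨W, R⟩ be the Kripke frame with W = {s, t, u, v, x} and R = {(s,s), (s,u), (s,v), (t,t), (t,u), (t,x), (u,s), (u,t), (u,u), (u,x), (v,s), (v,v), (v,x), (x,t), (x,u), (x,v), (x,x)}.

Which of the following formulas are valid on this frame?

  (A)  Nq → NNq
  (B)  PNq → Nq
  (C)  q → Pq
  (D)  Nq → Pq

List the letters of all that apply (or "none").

C, D

R is reflexive: each world relates to itself.
R is not transitive: s R u and u R t but not s R t.
R is not euclidean: s R u and s R v but not u R v.
R is serial: every world has an R-successor.
(A) Nq → NNq is axiom 4; it is valid on a frame exactly when R is transitive. R is not transitive, so not valid.
(B) the dual of axiom 5: valid iff R is euclidean. R is not euclidean — not valid.
(C) q → Pq is the dual of axiom T, which corresponds to reflexivity. R is reflexive — valid.
(D) Nq → Pq is axiom D; it is valid on a frame exactly when R is serial. R is serial, so valid.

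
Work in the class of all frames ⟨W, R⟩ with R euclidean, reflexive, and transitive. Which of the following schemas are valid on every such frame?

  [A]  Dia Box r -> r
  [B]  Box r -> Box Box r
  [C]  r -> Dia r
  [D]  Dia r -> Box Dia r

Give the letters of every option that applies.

A relation that is euclidean, reflexive, and transitive is also serial and symmetric.
(A) Dia Box r -> r (the dual of axiom B) characterises the symmetric frames. Every such R is symmetric — valid.
(B) axiom 4: valid iff R is transitive. Every such R is transitive — valid.
(C) the dual of axiom T: valid iff R is reflexive. Every such R is reflexive — valid.
(D) Dia r -> Box Dia r is axiom 5, which corresponds to the euclidean property. Every such R is euclidean — valid.

A, B, C, D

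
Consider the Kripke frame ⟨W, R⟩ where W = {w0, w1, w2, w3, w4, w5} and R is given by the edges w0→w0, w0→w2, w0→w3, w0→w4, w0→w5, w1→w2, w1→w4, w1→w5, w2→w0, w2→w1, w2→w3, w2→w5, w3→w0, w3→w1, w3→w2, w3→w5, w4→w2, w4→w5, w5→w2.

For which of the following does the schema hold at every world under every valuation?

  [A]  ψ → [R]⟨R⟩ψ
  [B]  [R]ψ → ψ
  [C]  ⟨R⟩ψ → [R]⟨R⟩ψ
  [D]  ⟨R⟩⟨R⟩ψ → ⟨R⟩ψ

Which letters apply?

R is not reflexive: not w1 R w1.
R is not symmetric: w0 R w4 but not w4 R w0.
R is not transitive: w0 R w2 and w2 R w1 but not w0 R w1.
R is not euclidean: w0 R w2 and w0 R w4 but not w2 R w4.
(A) ψ → [R]⟨R⟩ψ is axiom B; it is valid on a frame exactly when R is symmetric. R is not symmetric, so not valid.
(B) [R]ψ → ψ is axiom T, which corresponds to reflexivity. R is not reflexive — not valid.
(C) ⟨R⟩ψ → [R]⟨R⟩ψ is axiom 5; it is valid on a frame exactly when R is euclidean. R is not euclidean, so not valid.
(D) ⟨R⟩⟨R⟩ψ → ⟨R⟩ψ is the dual of axiom 4, which corresponds to transitivity. R is not transitive — not valid.

none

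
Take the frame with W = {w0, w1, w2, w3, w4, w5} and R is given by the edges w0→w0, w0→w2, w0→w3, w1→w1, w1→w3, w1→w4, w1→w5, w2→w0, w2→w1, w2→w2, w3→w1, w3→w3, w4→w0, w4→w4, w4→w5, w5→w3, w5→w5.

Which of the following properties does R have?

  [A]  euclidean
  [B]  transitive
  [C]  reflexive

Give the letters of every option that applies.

(A) not euclidean: w0 R w2 and w0 R w3 but not w2 R w3.
(B) not transitive: w0 R w2 and w2 R w1 but not w0 R w1.
(C) reflexive: each world relates to itself.

C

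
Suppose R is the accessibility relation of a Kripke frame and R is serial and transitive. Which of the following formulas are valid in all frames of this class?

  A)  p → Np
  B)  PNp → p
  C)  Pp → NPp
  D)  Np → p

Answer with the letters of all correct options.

none

(A) p → Np is valid only on frames where every R-edge is a self-loop. Such an R need not be a subset of the identity — not valid.
(B) PNp → p (the dual of axiom B) characterises the symmetric frames. Such an R need not be symmetric — not valid.
(C) Pp → NPp (axiom 5) characterises the euclidean frames. Such an R need not be euclidean — not valid.
(D) Np → p is axiom T; it is valid on a frame exactly when R is reflexive. Such an R need not be reflexive, so not valid.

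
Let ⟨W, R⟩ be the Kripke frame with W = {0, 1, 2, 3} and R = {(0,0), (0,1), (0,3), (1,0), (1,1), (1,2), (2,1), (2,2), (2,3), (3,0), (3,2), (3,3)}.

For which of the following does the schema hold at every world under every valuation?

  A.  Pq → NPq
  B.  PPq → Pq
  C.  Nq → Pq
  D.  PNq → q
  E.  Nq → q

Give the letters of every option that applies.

R is reflexive: each world relates to itself.
R is symmetric: every R-edge is matched by its reverse.
R is not transitive: 0 R 1 and 1 R 2 but not 0 R 2.
R is not euclidean: 0 R 1 and 0 R 3 but not 1 R 3.
R is serial: every world has an R-successor.
(A) axiom 5: valid iff R is euclidean. R is not euclidean — not valid.
(B) PPq → Pq is the dual of axiom 4; it is valid on a frame exactly when R is transitive. R is not transitive, so not valid.
(C) Nq → Pq is axiom D; it is valid on a frame exactly when R is serial. R is serial, so valid.
(D) PNq → q is the dual of axiom B; it is valid on a frame exactly when R is symmetric. R is symmetric, so valid.
(E) Nq → q is axiom T; it is valid on a frame exactly when R is reflexive. R is reflexive, so valid.

C, D, E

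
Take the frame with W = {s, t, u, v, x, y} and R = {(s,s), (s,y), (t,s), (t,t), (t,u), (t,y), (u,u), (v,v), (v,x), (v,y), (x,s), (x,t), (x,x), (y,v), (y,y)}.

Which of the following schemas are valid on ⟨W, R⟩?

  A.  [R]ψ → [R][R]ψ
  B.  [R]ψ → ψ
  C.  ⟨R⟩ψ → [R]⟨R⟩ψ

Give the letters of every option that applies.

R is reflexive: each world relates to itself.
R is not transitive: s R y and y R v but not s R v.
R is not euclidean: s R y and s R s but not y R s.
(A) [R]ψ → [R][R]ψ is axiom 4, which corresponds to transitivity. R is not transitive — not valid.
(B) [R]ψ → ψ (axiom T) characterises the reflexive frames. R is reflexive — valid.
(C) ⟨R⟩ψ → [R]⟨R⟩ψ (axiom 5) characterises the euclidean frames. R is not euclidean — not valid.

B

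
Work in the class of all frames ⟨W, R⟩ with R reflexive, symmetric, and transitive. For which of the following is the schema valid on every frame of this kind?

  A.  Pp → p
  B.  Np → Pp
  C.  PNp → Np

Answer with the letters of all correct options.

B, C

A relation that is reflexive, symmetric, and transitive is also euclidean and serial.
(A) Pp → p is valid only on frames where every R-edge is a self-loop. Such an R need not be a subset of the identity — not valid.
(B) axiom D: valid iff R is serial. Every such R is serial — valid.
(C) PNp → Np is the dual of axiom 5; it is valid on a frame exactly when R is euclidean. Every such R is euclidean, so valid.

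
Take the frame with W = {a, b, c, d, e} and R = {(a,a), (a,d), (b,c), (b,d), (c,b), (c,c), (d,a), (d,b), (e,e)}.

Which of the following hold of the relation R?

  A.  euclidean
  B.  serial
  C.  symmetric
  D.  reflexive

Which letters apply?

B, C

(A) not euclidean: b R c and b R d but not c R d.
(B) serial: every world has an R-successor.
(C) symmetric: every R-edge is matched by its reverse.
(D) not reflexive: not b R b.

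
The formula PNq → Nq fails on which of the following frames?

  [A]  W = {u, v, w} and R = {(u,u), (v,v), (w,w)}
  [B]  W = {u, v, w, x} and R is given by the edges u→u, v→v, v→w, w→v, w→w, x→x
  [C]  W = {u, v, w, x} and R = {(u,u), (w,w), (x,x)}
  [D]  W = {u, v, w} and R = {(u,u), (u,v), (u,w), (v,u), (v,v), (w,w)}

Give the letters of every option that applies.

The schema PNq → Nq is the dual of axiom 5; it is valid on a frame iff R is euclidean.
(A) R is euclidean (any two R-successors of the same world are R-related), so the schema is valid here.
(B) R is euclidean (any two R-successors of the same world are R-related), so the schema is valid here.
(C) R is euclidean (any two R-successors of the same world are R-related), so the schema is valid here.
(D) R is not euclidean (u R v and u R w but not v R w), so the schema fails here.

D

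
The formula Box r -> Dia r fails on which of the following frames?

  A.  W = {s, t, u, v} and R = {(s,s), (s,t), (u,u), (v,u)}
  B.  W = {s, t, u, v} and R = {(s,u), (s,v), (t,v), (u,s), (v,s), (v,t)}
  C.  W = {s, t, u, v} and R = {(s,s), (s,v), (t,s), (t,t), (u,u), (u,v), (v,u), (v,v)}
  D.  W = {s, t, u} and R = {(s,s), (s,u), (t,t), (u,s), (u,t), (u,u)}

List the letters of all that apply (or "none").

A

The schema Box r -> Dia r is axiom D; it is valid on a frame iff R is serial.
(A) R is not serial (t has no R-successor), so the schema fails here.
(B) R is serial (every world has an R-successor), so the schema is valid here.
(C) R is serial (every world has an R-successor), so the schema is valid here.
(D) R is serial (every world has an R-successor), so the schema is valid here.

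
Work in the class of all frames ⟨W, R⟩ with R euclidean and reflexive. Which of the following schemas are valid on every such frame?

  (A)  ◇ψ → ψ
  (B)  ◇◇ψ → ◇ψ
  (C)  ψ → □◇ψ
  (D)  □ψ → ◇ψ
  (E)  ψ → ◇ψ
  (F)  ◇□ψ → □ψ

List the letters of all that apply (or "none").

B, C, D, E, F

A reflexive euclidean relation is also symmetric (from wRw and wRv the euclidean condition gives vRw) and hence transitive; it is an equivalence relation.
(A) ◇ψ → ψ is the converse of T; it holds exactly when R ⊆ identity. Such an R need not be a subset of the identity — not valid.
(B) ◇◇ψ → ◇ψ is the dual of axiom 4; it is valid on a frame exactly when R is transitive. Every such R is transitive, so valid.
(C) axiom B: valid iff R is symmetric. Every such R is symmetric — valid.
(D) □ψ → ◇ψ is axiom D, which corresponds to seriality. Every such R is serial — valid.
(E) ψ → ◇ψ (the dual of axiom T) characterises the reflexive frames. Every such R is reflexive — valid.
(F) the dual of axiom 5: valid iff R is euclidean. Every such R is euclidean — valid.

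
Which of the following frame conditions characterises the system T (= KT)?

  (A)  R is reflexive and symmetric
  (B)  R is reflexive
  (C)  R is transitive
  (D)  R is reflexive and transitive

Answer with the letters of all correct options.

B

(A) this class determines B (= KTB), not T (= KT).
(B) T (= KT) is sound and complete for exactly this class.
(C) this class determines K4, not T (= KT).
(D) this class determines S4, not T (= KT).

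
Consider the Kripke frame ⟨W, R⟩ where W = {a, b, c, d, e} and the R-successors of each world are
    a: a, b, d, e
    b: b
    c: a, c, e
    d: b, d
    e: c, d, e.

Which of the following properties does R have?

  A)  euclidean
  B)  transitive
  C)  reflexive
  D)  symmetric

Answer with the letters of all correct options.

(A) not euclidean: a R b and a R a but not b R a.
(B) not transitive: a R e and e R c but not a R c.
(C) reflexive: each world relates to itself.
(D) not symmetric: a R b but not b R a.

C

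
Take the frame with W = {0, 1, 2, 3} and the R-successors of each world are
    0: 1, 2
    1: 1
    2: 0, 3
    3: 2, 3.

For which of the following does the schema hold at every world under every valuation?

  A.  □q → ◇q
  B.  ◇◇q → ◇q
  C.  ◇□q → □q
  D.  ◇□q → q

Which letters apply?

R is not symmetric: 0 R 1 but not 1 R 0.
R is not transitive: 0 R 2 and 2 R 0 but not 0 R 0.
R is not euclidean: 0 R 1 and 0 R 2 but not 1 R 2.
R is serial: every world has an R-successor.
(A) axiom D: valid iff R is serial. R is serial — valid.
(B) ◇◇q → ◇q is the dual of axiom 4, which corresponds to transitivity. R is not transitive — not valid.
(C) ◇□q → □q is the dual of axiom 5; it is valid on a frame exactly when R is euclidean. R is not euclidean, so not valid.
(D) ◇□q → q (the dual of axiom B) characterises the symmetric frames. R is not symmetric — not valid.

A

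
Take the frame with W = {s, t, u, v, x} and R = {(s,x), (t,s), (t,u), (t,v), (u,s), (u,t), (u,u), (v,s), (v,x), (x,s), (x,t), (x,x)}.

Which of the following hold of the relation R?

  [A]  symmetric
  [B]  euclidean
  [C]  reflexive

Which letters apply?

none

(A) not symmetric: t R s but not s R t.
(B) not euclidean: t R s and t R u but not s R u.
(C) not reflexive: not s R s.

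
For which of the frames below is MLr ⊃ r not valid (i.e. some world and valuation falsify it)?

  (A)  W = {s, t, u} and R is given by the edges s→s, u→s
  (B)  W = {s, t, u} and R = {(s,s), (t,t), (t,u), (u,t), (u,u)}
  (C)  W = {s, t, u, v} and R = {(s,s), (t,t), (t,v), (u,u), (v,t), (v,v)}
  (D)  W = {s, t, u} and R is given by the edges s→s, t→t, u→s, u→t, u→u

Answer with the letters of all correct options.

A, D

The schema MLr ⊃ r is the dual of axiom B; it is valid on a frame iff R is symmetric.
(A) R is not symmetric (u R s but not s R u), so the schema fails here.
(B) R is symmetric (every R-edge is matched by its reverse), so the schema is valid here.
(C) R is symmetric (every R-edge is matched by its reverse), so the schema is valid here.
(D) R is not symmetric (u R s but not s R u), so the schema fails here.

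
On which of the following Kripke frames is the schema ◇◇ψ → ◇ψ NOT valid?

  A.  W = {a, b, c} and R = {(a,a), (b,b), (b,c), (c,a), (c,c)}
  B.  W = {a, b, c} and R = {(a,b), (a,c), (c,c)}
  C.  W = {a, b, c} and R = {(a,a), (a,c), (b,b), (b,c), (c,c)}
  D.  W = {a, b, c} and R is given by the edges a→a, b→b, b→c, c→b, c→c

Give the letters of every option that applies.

A

The schema ◇◇ψ → ◇ψ is the dual of axiom 4; it is valid on a frame iff R is transitive.
(A) R is not transitive (b R c and c R a but not b R a), so the schema fails here.
(B) R is transitive (R is closed under composition), so the schema is valid here.
(C) R is transitive (R is closed under composition), so the schema is valid here.
(D) R is transitive (R is closed under composition), so the schema is valid here.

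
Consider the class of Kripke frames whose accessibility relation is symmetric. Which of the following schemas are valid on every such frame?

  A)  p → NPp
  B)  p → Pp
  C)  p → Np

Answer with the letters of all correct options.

A

(A) p → NPp (axiom B) characterises the symmetric frames. Every such R is symmetric — valid.
(B) p → Pp is the dual of axiom T, which corresponds to reflexivity. Such an R need not be reflexive — not valid.
(C) p → Np (equivalent to ◇p→p) corresponds to R being a subset of the identity. Such an R need not be a subset of the identity, so not valid.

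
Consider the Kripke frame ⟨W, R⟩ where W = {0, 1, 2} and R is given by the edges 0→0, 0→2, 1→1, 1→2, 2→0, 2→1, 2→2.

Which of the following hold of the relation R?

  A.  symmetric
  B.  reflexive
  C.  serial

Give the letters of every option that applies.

(A) symmetric: every R-edge is matched by its reverse.
(B) reflexive: each world relates to itself.
(C) serial: every world has an R-successor.

A, B, C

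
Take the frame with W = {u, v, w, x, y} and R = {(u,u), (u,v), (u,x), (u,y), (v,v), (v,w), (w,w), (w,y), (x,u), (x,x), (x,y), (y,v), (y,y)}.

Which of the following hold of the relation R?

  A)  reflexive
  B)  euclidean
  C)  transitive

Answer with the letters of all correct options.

(A) reflexive: each world relates to itself.
(B) not euclidean: u R v and u R u but not v R u.
(C) not transitive: u R v and v R w but not u R w.

A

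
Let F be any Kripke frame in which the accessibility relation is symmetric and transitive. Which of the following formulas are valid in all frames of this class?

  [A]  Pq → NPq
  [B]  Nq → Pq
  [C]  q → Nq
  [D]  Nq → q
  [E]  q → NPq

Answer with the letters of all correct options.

A symmetric transitive relation is euclidean (uRv and uRw give vRu by symmetry, then vRw by transitivity).
(A) Pq → NPq is axiom 5; it is valid on a frame exactly when R is euclidean. Every such R is euclidean, so valid.
(B) Nq → Pq (axiom D) characterises the serial frames. Such an R need not be serial — not valid.
(C) q → Nq is valid only on frames where every R-edge is a self-loop. Such an R need not be a subset of the identity — not valid.
(D) Nq → q (axiom T) characterises the reflexive frames. Such an R need not be reflexive — not valid.
(E) q → NPq is axiom B; it is valid on a frame exactly when R is symmetric. Every such R is symmetric, so valid.

A, E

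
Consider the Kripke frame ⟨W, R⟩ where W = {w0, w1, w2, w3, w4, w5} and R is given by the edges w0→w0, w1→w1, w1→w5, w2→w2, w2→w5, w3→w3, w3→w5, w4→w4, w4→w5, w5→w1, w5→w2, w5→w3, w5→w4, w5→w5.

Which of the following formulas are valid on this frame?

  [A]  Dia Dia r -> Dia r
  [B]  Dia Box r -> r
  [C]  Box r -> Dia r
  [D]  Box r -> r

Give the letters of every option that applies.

R is reflexive: each world relates to itself.
R is symmetric: every R-edge is matched by its reverse.
R is not transitive: w1 R w5 and w5 R w2 but not w1 R w2.
R is serial: every world has an R-successor.
(A) Dia Dia r -> Dia r is the dual of axiom 4; it is valid on a frame exactly when R is transitive. R is not transitive, so not valid.
(B) Dia Box r -> r (the dual of axiom B) characterises the symmetric frames. R is symmetric — valid.
(C) axiom D: valid iff R is serial. R is serial — valid.
(D) axiom T: valid iff R is reflexive. R is reflexive — valid.

B, C, D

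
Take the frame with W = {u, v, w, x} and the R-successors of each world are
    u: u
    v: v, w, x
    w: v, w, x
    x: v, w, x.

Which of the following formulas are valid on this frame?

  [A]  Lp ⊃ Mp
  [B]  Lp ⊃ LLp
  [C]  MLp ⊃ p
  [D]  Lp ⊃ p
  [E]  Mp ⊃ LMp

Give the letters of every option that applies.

A, B, C, D, E

R is reflexive: each world relates to itself.
R is symmetric: every R-edge is matched by its reverse.
R is transitive: R is closed under composition.
R is euclidean: any two R-successors of the same world are R-related.
R is serial: every world has an R-successor.
(A) axiom D: valid iff R is serial. R is serial — valid.
(B) Lp ⊃ LLp is axiom 4; it is valid on a frame exactly when R is transitive. R is transitive, so valid.
(C) MLp ⊃ p is the dual of axiom B; it is valid on a frame exactly when R is symmetric. R is symmetric, so valid.
(D) Lp ⊃ p is axiom T; it is valid on a frame exactly when R is reflexive. R is reflexive, so valid.
(E) Mp ⊃ LMp is axiom 5, which corresponds to the euclidean property. R is euclidean — valid.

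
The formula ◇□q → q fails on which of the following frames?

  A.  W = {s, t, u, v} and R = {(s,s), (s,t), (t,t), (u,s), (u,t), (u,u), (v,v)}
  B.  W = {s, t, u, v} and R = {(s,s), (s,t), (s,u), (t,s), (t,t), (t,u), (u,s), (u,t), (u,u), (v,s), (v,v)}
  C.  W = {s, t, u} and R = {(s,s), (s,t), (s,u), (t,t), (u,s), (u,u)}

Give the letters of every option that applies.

The schema ◇□q → q is the dual of axiom B; it is valid on a frame iff R is symmetric.
(A) R is not symmetric (s R t but not t R s), so the schema fails here.
(B) R is not symmetric (v R s but not s R v), so the schema fails here.
(C) R is not symmetric (s R t but not t R s), so the schema fails here.

A, B, C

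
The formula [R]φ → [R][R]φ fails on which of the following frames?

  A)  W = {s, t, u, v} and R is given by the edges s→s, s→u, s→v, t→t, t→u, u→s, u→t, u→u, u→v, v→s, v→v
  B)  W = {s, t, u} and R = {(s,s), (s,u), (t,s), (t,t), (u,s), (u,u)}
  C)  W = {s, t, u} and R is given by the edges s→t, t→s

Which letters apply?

The schema [R]φ → [R][R]φ is axiom 4; it is valid on a frame iff R is transitive.
(A) R is not transitive (s R u and u R t but not s R t), so the schema fails here.
(B) R is not transitive (t R s and s R u but not t R u), so the schema fails here.
(C) R is not transitive (s R t and t R s but not s R s), so the schema fails here.

A, B, C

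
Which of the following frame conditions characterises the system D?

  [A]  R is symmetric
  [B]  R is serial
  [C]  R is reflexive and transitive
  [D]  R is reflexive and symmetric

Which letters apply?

B

(A) this class determines KB, not D.
(B) D is sound and complete for exactly this class.
(C) this class determines S4, not D.
(D) this class determines B (= KTB), not D.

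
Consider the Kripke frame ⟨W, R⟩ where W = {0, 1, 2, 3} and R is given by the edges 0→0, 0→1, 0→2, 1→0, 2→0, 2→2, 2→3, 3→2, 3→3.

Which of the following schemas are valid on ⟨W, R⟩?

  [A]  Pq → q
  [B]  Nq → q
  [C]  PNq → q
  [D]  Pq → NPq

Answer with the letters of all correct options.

C

R is not reflexive: not 1 R 1.
R is symmetric: every R-edge is matched by its reverse.
R is not euclidean: 0 R 1 and 0 R 2 but not 1 R 2.
R is not a subset of the identity: 0 R 1 with 0 ≠ 1.
(A) Pq → q is valid only on frames where every R-edge is a self-loop. Here R ⊄ identity — not valid.
(B) axiom T: valid iff R is reflexive. R is not reflexive — not valid.
(C) PNq → q is the dual of axiom B, which corresponds to symmetry. R is symmetric — valid.
(D) Pq → NPq (axiom 5) characterises the euclidean frames. R is not euclidean — not valid.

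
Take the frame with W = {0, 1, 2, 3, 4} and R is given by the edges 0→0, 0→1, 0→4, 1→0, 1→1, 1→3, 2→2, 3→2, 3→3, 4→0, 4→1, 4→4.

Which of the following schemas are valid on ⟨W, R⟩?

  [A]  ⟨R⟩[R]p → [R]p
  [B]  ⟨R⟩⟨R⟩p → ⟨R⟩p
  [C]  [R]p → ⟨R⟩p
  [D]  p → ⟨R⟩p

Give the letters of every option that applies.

R is reflexive: each world relates to itself.
R is not transitive: 0 R 1 and 1 R 3 but not 0 R 3.
R is not euclidean: 0 R 1 and 0 R 4 but not 1 R 4.
R is serial: every world has an R-successor.
(A) ⟨R⟩[R]p → [R]p (the dual of axiom 5) characterises the euclidean frames. R is not euclidean — not valid.
(B) the dual of axiom 4: valid iff R is transitive. R is not transitive — not valid.
(C) [R]p → ⟨R⟩p (axiom D) characterises the serial frames. R is serial — valid.
(D) the dual of axiom T: valid iff R is reflexive. R is reflexive — valid.

C, D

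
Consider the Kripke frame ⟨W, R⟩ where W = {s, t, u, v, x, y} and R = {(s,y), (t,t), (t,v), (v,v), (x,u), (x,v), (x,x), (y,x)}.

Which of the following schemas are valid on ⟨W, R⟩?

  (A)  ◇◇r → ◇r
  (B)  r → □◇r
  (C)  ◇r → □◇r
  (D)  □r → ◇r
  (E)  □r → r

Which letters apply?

none

R is not reflexive: not s R s.
R is not symmetric: s R y but not y R s.
R is not transitive: s R y and y R x but not s R x.
R is not euclidean: t R v and t R t but not v R t.
R is not serial: u has no R-successor.
(A) ◇◇r → ◇r is the dual of axiom 4, which corresponds to transitivity. R is not transitive — not valid.
(B) r → □◇r is axiom B, which corresponds to symmetry. R is not symmetric — not valid.
(C) ◇r → □◇r is axiom 5, which corresponds to the euclidean property. R is not euclidean — not valid.
(D) axiom D: valid iff R is serial. R is not serial — not valid.
(E) □r → r is axiom T, which corresponds to reflexivity. R is not reflexive — not valid.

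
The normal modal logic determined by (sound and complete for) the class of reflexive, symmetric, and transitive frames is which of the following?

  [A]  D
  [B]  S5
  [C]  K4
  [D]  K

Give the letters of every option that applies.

(A) D is determined by the class of serial frames.
(B) S5 is determined by exactly this class.
(C) K4 is determined by the class of transitive frames.
(D) K is determined by the class of arbitrary frames.

B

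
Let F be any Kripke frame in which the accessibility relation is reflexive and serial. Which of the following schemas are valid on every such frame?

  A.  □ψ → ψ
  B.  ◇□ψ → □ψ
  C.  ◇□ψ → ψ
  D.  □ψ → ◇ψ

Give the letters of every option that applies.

A, D

(A) □ψ → ψ is axiom T, which corresponds to reflexivity. Every such R is reflexive — valid.
(B) ◇□ψ → □ψ is the dual of axiom 5, which corresponds to the euclidean property. Such an R need not be euclidean — not valid.
(C) ◇□ψ → ψ is the dual of axiom B; it is valid on a frame exactly when R is symmetric. Such an R need not be symmetric, so not valid.
(D) □ψ → ◇ψ (axiom D) characterises the serial frames. Every such R is serial — valid.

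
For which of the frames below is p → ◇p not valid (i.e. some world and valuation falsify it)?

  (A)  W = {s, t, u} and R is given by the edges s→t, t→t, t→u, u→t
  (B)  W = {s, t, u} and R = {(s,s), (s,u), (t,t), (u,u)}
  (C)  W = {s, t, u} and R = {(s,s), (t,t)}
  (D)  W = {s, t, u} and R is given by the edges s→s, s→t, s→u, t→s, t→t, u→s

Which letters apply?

A, C, D

The schema p → ◇p is the dual of axiom T; it is valid on a frame iff R is reflexive.
(A) R is not reflexive (not s R s), so the schema fails here.
(B) R is reflexive (each world relates to itself), so the schema is valid here.
(C) R is not reflexive (not u R u), so the schema fails here.
(D) R is not reflexive (not u R u), so the schema fails here.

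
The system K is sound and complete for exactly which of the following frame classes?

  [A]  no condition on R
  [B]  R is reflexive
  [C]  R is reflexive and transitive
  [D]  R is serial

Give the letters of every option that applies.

(A) K is sound and complete for exactly this class.
(B) this class determines T (= KT), not K.
(C) this class determines S4, not K.
(D) this class determines D, not K.

A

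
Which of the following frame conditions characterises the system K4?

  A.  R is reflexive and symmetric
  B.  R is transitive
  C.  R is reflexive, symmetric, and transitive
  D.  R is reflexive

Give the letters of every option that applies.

B

(A) this class determines B (= KTB), not K4.
(B) K4 is sound and complete for exactly this class.
(C) this class determines S5, not K4.
(D) this class determines T (= KT), not K4.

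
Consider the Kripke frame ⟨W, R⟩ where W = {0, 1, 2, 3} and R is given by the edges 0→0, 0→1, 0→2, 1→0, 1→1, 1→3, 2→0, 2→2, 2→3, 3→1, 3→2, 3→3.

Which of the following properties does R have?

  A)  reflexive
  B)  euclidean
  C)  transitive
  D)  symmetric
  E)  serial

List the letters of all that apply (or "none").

(A) reflexive: each world relates to itself.
(B) not euclidean: 0 R 1 and 0 R 2 but not 1 R 2.
(C) not transitive: 0 R 1 and 1 R 3 but not 0 R 3.
(D) symmetric: every R-edge is matched by its reverse.
(E) serial: every world has an R-successor.

A, D, E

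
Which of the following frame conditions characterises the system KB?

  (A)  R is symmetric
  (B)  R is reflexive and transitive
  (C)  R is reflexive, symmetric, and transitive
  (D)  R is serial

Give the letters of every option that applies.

(A) KB is sound and complete for exactly this class.
(B) this class determines S4, not KB.
(C) this class determines S5, not KB.
(D) this class determines D, not KB.

A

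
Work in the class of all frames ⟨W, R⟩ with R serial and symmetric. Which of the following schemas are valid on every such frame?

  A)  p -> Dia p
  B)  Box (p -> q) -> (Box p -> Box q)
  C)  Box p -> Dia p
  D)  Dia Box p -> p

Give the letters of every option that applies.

(A) p -> Dia p is the dual of axiom T; it is valid on a frame exactly when R is reflexive. Such an R need not be reflexive, so not valid.
(B) this is just K, valid on every normal frame.
(C) Box p -> Dia p is axiom D; it is valid on a frame exactly when R is serial. Every such R is serial, so valid.
(D) the dual of axiom B: valid iff R is symmetric. Every such R is symmetric — valid.

B, C, D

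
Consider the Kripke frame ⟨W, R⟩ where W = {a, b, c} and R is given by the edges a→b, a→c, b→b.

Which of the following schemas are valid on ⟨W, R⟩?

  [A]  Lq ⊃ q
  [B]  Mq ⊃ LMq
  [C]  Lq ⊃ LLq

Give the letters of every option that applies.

R is not reflexive: not a R a.
R is transitive: R is closed under composition.
R is not euclidean: a R b and a R c but not b R c.
(A) Lq ⊃ q is axiom T, which corresponds to reflexivity. R is not reflexive — not valid.
(B) Mq ⊃ LMq (axiom 5) characterises the euclidean frames. R is not euclidean — not valid.
(C) Lq ⊃ LLq (axiom 4) characterises the transitive frames. R is transitive — valid.

C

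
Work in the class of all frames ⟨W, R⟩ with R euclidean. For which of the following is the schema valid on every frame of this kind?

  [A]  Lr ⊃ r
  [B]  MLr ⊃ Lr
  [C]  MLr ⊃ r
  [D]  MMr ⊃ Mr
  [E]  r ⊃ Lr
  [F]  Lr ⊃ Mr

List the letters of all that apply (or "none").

(A) Lr ⊃ r is axiom T, which corresponds to reflexivity. Such an R need not be reflexive — not valid.
(B) the dual of axiom 5: valid iff R is euclidean. Every such R is euclidean — valid.
(C) MLr ⊃ r is the dual of axiom B; it is valid on a frame exactly when R is symmetric. Such an R need not be symmetric, so not valid.
(D) the dual of axiom 4: valid iff R is transitive. Such an R need not be transitive — not valid.
(E) r ⊃ Lr is valid only on frames where every R-edge is a self-loop. Such an R need not be a subset of the identity — not valid.
(F) Lr ⊃ Mr (axiom D) characterises the serial frames. Such an R need not be serial — not valid.

B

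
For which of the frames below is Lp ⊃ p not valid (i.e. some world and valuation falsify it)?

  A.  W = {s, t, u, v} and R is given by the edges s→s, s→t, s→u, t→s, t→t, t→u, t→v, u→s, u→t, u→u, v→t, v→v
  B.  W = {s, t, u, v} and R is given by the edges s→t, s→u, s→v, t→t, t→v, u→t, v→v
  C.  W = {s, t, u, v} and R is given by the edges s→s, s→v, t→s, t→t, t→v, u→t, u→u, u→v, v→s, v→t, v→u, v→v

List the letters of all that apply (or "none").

B

The schema Lp ⊃ p is axiom T; it is valid on a frame iff R is reflexive.
(A) R is reflexive (each world relates to itself), so the schema is valid here.
(B) R is not reflexive (not s R s), so the schema fails here.
(C) R is reflexive (each world relates to itself), so the schema is valid here.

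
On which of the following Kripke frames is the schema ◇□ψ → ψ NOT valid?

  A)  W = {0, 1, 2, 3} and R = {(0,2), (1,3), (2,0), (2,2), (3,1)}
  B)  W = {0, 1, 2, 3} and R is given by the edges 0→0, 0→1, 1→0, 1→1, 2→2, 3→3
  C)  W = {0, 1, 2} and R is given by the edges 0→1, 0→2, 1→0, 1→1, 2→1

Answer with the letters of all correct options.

C

The schema ◇□ψ → ψ is the dual of axiom B; it is valid on a frame iff R is symmetric.
(A) R is symmetric (every R-edge is matched by its reverse), so the schema is valid here.
(B) R is symmetric (every R-edge is matched by its reverse), so the schema is valid here.
(C) R is not symmetric (0 R 2 but not 2 R 0), so the schema fails here.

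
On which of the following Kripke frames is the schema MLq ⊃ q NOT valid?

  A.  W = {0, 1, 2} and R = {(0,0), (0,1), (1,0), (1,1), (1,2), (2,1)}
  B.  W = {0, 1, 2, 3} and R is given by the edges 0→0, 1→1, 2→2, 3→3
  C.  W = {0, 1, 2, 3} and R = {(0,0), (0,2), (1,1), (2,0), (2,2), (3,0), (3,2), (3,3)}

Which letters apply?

C

The schema MLq ⊃ q is the dual of axiom B; it is valid on a frame iff R is symmetric.
(A) R is symmetric (every R-edge is matched by its reverse), so the schema is valid here.
(B) R is symmetric (every R-edge is matched by its reverse), so the schema is valid here.
(C) R is not symmetric (3 R 0 but not 0 R 3), so the schema fails here.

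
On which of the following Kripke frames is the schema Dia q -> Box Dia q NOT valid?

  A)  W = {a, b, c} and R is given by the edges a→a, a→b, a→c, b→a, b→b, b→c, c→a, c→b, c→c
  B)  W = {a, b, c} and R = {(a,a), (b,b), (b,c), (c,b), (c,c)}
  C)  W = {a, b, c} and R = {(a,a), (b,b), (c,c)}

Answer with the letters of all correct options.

The schema Dia q -> Box Dia q is axiom 5; it is valid on a frame iff R is euclidean.
(A) R is euclidean (any two R-successors of the same world are R-related), so the schema is valid here.
(B) R is euclidean (any two R-successors of the same world are R-related), so the schema is valid here.
(C) R is euclidean (any two R-successors of the same world are R-related), so the schema is valid here.

none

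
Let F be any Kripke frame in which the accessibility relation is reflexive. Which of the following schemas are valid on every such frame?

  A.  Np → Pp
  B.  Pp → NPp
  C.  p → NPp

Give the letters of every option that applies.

A

A reflexive relation is serial.
(A) Np → Pp (axiom D) characterises the serial frames. Every such R is serial — valid.
(B) Pp → NPp (axiom 5) characterises the euclidean frames. Such an R need not be euclidean — not valid.
(C) p → NPp is axiom B; it is valid on a frame exactly when R is symmetric. Such an R need not be symmetric, so not valid.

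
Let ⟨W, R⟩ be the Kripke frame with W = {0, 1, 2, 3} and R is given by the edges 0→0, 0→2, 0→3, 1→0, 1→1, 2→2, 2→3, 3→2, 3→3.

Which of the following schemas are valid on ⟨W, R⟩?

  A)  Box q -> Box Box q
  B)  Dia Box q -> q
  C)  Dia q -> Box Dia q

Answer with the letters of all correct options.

R is not symmetric: 0 R 2 but not 2 R 0.
R is not transitive: 1 R 0 and 0 R 2 but not 1 R 2.
R is not euclidean: 0 R 2 and 0 R 0 but not 2 R 0.
(A) Box q -> Box Box q (axiom 4) characterises the transitive frames. R is not transitive — not valid.
(B) Dia Box q -> q is the dual of axiom B; it is valid on a frame exactly when R is symmetric. R is not symmetric, so not valid.
(C) Dia q -> Box Dia q (axiom 5) characterises the euclidean frames. R is not euclidean — not valid.

none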